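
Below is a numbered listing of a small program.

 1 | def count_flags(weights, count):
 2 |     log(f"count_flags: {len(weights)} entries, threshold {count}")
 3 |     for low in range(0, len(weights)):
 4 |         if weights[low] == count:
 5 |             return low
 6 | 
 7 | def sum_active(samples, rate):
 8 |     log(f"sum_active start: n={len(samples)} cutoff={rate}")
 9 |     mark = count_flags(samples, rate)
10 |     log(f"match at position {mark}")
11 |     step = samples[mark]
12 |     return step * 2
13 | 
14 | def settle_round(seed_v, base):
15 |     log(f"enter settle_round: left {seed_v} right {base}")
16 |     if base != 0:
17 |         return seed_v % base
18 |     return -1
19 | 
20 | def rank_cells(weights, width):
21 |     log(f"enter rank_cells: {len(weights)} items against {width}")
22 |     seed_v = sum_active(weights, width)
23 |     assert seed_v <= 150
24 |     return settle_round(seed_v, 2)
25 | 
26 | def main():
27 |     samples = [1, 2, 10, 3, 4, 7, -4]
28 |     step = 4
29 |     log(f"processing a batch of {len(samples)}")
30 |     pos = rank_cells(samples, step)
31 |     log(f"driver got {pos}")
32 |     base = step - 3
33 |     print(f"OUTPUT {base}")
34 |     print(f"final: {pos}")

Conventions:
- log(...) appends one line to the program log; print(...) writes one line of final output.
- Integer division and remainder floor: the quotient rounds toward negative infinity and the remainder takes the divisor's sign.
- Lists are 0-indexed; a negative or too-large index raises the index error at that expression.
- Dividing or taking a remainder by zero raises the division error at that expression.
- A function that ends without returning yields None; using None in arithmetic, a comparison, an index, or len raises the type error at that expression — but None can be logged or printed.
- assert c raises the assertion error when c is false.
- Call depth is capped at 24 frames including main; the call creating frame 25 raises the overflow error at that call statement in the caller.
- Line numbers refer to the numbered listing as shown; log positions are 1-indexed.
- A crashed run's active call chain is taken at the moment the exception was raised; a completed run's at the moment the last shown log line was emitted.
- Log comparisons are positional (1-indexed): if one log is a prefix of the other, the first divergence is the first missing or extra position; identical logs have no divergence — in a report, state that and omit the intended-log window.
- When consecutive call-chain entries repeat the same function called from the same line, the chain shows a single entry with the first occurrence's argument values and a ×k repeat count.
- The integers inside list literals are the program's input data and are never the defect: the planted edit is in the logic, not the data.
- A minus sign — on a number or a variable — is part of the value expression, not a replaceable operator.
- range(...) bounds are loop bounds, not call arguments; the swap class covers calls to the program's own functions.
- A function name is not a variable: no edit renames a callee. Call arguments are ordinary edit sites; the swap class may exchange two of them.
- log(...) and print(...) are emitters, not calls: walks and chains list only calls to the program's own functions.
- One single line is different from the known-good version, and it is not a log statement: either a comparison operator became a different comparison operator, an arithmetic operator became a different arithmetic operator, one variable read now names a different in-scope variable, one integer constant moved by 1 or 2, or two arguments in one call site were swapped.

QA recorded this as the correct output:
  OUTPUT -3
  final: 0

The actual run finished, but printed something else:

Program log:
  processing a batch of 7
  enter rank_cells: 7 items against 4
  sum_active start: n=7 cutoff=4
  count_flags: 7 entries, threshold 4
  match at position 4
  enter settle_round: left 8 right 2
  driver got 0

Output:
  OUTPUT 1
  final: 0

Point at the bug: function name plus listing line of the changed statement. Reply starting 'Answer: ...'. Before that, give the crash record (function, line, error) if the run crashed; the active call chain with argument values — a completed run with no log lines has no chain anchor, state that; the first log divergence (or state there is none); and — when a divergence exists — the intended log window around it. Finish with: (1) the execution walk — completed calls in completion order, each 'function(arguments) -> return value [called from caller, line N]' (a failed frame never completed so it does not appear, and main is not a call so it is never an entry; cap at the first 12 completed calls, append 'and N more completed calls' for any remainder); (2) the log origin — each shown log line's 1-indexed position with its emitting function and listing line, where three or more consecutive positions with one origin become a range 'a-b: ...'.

Answer: the defect is in main at line 32.
The tell: No log line changed; the fault shows up purely in the output.
Call chain: main.
First divergence: none; the two logs match at every position.
Execution walk:
  count_flags([1, 2, 10, 3, 4, 7, -4], 4) -> 4  [called from sum_active, line 9]
  sum_active([1, 2, 10, 3, 4, 7, -4], 4) -> 8  [called from rank_cells, line 22]
  settle_round(8, 2) -> 0  [called from rank_cells, line 24]
  rank_cells([1, 2, 10, 3, 4, 7, -4], 4) -> 0  [called from main, line 30]
Log line origins:
  1: logged in main at line 29
  2: logged in rank_cells at line 21
  3: logged in sum_active at line 8
  4: logged in count_flags at line 2
  5: logged in sum_active at line 10
  6: logged in settle_round at line 15
  7: logged in main at line 31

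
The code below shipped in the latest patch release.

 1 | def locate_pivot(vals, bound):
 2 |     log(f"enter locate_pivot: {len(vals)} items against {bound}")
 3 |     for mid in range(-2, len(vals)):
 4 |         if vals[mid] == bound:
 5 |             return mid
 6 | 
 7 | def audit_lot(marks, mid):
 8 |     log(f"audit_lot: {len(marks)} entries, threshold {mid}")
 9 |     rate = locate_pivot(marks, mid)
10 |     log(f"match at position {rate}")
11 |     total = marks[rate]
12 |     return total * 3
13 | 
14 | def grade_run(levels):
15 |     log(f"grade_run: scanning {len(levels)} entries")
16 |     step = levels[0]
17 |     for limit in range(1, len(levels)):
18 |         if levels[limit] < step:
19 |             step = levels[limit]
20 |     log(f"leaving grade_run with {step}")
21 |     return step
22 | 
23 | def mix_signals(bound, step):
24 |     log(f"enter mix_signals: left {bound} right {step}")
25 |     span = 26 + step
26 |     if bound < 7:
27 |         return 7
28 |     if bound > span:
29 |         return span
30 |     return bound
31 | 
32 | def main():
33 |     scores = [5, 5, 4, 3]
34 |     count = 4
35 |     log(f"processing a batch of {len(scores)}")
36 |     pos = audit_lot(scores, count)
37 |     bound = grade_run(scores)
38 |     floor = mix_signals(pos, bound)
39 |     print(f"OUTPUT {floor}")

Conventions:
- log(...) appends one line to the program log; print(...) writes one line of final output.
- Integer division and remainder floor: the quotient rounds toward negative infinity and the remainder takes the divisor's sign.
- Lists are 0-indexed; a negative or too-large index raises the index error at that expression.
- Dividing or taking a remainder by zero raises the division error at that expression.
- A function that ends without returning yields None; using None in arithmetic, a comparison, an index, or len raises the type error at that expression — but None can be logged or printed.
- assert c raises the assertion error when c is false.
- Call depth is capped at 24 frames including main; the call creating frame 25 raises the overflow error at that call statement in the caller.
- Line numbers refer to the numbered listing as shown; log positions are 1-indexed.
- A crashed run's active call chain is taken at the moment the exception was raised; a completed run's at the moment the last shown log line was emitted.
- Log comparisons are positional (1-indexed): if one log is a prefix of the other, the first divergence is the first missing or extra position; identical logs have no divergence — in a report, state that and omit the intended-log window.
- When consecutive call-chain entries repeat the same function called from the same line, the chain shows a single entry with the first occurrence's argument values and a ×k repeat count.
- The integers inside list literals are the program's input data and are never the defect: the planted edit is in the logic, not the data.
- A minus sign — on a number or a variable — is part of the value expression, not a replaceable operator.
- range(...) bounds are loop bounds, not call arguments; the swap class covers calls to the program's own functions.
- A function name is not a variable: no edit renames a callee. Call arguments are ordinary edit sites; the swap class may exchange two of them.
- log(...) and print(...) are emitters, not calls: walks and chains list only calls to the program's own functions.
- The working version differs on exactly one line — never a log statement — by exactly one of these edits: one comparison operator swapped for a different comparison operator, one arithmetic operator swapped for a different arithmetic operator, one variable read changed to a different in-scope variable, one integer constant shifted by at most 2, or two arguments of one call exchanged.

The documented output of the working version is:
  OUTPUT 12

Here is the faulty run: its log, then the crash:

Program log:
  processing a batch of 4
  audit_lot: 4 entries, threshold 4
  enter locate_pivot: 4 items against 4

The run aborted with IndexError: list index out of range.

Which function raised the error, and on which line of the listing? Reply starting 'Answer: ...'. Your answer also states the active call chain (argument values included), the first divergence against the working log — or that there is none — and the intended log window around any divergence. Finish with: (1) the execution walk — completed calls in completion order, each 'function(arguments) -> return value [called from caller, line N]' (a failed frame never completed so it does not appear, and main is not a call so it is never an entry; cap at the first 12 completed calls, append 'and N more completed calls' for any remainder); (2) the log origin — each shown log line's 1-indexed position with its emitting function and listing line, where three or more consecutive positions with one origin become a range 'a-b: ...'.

Answer: the error was raised in locate_pivot, line 4.
Key fact: The faulty run's log stops after 3 lines; the working version's next line would be 'match at position 2'.
Call chain: main -> audit_lot([5, 5, 4, 3], 4) (called at line 36) -> locate_pivot([5, 5, 4, 3], 4) (called at line 9).
First divergence: position 4 — the faulty run's log ends after 3 lines; the working version continues with 'match at position 2'.
Intended log window:
  2: audit_lot: 4 entries, threshold 4
  3: enter locate_pivot: 4 items against 4
  4: match at position 2
  5: grade_run: scanning 4 entries
Execution walk:
  (no call completed)
Log origins:
  1 — main, line 35
  2 — audit_lot, line 8
  3 — locate_pivot, line 2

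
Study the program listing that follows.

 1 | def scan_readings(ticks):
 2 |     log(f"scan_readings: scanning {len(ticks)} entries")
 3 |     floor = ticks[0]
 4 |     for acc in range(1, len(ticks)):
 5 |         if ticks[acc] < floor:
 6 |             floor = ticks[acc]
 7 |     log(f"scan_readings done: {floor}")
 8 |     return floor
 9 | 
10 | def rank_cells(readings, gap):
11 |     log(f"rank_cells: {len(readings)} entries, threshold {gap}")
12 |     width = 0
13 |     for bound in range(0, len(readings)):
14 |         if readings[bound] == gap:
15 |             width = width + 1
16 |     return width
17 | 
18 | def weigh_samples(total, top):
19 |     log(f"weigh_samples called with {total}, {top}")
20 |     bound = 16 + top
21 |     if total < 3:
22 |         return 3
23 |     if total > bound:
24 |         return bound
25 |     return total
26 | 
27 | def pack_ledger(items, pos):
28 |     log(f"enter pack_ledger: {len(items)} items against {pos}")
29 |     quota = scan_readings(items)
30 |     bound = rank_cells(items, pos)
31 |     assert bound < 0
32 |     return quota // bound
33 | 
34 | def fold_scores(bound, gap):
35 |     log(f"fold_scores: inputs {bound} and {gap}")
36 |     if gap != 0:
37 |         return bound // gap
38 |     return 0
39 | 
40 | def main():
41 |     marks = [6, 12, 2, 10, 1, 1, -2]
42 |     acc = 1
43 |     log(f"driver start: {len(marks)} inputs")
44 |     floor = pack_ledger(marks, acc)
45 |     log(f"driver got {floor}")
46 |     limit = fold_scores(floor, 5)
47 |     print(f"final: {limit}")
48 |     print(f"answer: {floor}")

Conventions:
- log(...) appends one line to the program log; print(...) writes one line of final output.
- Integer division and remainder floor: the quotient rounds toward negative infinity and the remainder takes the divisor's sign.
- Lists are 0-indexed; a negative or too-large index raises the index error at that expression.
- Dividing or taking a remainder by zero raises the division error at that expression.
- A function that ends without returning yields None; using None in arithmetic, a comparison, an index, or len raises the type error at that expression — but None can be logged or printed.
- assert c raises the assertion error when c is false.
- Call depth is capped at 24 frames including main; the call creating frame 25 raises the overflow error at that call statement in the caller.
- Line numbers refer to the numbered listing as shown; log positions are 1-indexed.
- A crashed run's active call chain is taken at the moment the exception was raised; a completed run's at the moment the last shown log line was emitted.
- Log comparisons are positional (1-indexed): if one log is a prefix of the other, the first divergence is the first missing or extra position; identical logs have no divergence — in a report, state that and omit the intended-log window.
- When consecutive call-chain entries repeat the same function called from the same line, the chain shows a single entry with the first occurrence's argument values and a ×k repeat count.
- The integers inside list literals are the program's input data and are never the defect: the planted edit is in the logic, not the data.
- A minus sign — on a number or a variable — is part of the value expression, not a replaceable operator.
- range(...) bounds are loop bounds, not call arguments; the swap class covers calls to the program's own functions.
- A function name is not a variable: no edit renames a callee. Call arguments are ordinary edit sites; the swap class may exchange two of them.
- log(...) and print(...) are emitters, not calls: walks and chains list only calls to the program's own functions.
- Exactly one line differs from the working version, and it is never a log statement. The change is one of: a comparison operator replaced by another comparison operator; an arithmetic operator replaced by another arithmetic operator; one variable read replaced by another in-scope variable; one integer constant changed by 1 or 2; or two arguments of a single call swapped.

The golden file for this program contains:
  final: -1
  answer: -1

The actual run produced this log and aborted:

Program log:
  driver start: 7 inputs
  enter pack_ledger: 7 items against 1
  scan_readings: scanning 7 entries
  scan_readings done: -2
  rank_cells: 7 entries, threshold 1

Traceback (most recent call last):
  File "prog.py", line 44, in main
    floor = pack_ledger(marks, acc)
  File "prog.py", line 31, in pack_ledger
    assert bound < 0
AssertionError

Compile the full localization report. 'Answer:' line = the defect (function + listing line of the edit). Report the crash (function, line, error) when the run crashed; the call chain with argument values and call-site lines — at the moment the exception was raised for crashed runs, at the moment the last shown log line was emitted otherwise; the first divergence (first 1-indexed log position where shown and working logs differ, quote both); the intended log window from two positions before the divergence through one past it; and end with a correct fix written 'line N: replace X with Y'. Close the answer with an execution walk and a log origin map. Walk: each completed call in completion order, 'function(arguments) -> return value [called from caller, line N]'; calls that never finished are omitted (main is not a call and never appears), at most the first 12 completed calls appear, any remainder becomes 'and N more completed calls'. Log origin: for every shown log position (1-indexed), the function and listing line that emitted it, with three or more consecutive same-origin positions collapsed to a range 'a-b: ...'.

Answer: the defect is in pack_ledger at line 31.
Core observation: A complete run would log 'driver got -1' next, but this one stopped at 5 lines.
Crash: pack_ledger, line 31, AssertionError.
Call chain: main -> pack_ledger([6, 12, 2, 10, 1, 1, -2], 1) (called at line 44).
First divergence: position 6; the shown log stops at 5 lines while the working version next logs 'driver got -1'.
Intended log window:
  4: scan_readings done: -2
  5: rank_cells: 7 entries, threshold 1
  6: driver got -1
  7: fold_scores: inputs -1 and 5
Execution walk:
  scan_readings([6, 12, 2, 10, 1, 1, -2]) -> -2  [called from pack_ledger, line 29]
  rank_cells([6, 12, 2, 10, 1, 1, -2], 1) -> 2  [called from pack_ledger, line 30]
Log origins:
  1: from main, line 43
  2: from pack_ledger, line 28
  3: from scan_readings, line 2
  4: from scan_readings, line 7
  5: from rank_cells, line 11
A correct fix: line 31: replace `<` with `>`.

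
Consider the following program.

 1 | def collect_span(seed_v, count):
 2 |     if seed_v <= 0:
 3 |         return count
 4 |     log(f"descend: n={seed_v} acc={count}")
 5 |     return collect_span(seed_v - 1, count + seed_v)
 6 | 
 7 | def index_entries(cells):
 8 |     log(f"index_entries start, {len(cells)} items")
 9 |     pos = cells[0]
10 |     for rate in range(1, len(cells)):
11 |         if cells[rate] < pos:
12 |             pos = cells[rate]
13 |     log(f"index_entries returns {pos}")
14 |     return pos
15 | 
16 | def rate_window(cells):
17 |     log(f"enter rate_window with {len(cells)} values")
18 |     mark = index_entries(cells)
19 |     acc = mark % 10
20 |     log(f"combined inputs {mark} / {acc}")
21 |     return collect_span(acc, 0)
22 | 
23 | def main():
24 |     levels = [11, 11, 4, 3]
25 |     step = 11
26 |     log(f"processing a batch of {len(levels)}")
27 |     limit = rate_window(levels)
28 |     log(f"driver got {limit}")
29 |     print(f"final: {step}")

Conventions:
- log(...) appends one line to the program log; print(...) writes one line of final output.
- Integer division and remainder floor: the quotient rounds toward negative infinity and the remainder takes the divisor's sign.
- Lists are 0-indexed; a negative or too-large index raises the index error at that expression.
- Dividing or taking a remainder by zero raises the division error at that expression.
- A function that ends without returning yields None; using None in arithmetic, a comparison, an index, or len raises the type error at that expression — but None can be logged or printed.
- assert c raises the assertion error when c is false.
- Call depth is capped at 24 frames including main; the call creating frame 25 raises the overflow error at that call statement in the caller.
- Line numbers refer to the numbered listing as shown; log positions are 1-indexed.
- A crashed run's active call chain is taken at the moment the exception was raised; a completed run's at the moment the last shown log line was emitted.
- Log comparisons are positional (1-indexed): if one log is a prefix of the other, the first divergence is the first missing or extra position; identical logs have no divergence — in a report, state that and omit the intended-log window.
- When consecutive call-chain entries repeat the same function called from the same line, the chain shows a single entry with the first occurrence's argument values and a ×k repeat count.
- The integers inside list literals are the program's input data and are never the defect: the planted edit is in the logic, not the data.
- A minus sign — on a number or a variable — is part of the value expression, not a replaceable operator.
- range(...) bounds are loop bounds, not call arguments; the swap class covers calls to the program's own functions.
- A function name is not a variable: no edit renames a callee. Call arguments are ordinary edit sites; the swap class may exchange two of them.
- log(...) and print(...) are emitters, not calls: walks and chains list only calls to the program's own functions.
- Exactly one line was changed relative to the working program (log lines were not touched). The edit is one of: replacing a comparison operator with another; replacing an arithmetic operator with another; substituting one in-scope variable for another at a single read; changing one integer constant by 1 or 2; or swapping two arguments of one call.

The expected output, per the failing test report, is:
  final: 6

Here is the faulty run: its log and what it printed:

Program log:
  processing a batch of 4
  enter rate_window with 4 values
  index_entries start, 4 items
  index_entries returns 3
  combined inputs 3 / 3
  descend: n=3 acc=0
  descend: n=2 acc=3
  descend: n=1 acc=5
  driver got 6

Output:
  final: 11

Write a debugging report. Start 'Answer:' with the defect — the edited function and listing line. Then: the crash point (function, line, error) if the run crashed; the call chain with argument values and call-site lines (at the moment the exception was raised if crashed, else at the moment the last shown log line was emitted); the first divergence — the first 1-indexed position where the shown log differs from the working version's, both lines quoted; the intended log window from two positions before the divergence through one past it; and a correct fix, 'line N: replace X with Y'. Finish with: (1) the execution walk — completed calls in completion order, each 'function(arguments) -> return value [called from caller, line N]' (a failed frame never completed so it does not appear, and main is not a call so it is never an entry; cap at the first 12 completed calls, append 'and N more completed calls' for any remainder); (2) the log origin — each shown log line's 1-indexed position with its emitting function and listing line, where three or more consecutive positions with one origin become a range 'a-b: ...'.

Answer: the defect is in main at line 29.
Core observation: The two runs log identically and part ways only at the printed values.
Call chain: main.
First divergence: none (the log streams are identical).
Execution walk:
  index_entries([11, 11, 4, 3]) -> 3  [called from rate_window, line 18]
  collect_span(0, 6) -> 6  [called from collect_span, line 5]
  collect_span(1, 5) -> 6  [called from collect_span, line 5]
  collect_span(2, 3) -> 6  [called from collect_span, line 5]
  collect_span(3, 0) -> 6  [called from rate_window, line 21]
  rate_window([11, 11, 4, 3]) -> 6  [called from main, line 27]
Origin of each log line:
  1: from main, line 26
  2: from rate_window, line 17
  3: from index_entries, line 8
  4: from index_entries, line 13
  5: from rate_window, line 20
  6-8: from collect_span, line 4
  9: from main, line 28
A correct fix: line 29: replace `step` with `limit`.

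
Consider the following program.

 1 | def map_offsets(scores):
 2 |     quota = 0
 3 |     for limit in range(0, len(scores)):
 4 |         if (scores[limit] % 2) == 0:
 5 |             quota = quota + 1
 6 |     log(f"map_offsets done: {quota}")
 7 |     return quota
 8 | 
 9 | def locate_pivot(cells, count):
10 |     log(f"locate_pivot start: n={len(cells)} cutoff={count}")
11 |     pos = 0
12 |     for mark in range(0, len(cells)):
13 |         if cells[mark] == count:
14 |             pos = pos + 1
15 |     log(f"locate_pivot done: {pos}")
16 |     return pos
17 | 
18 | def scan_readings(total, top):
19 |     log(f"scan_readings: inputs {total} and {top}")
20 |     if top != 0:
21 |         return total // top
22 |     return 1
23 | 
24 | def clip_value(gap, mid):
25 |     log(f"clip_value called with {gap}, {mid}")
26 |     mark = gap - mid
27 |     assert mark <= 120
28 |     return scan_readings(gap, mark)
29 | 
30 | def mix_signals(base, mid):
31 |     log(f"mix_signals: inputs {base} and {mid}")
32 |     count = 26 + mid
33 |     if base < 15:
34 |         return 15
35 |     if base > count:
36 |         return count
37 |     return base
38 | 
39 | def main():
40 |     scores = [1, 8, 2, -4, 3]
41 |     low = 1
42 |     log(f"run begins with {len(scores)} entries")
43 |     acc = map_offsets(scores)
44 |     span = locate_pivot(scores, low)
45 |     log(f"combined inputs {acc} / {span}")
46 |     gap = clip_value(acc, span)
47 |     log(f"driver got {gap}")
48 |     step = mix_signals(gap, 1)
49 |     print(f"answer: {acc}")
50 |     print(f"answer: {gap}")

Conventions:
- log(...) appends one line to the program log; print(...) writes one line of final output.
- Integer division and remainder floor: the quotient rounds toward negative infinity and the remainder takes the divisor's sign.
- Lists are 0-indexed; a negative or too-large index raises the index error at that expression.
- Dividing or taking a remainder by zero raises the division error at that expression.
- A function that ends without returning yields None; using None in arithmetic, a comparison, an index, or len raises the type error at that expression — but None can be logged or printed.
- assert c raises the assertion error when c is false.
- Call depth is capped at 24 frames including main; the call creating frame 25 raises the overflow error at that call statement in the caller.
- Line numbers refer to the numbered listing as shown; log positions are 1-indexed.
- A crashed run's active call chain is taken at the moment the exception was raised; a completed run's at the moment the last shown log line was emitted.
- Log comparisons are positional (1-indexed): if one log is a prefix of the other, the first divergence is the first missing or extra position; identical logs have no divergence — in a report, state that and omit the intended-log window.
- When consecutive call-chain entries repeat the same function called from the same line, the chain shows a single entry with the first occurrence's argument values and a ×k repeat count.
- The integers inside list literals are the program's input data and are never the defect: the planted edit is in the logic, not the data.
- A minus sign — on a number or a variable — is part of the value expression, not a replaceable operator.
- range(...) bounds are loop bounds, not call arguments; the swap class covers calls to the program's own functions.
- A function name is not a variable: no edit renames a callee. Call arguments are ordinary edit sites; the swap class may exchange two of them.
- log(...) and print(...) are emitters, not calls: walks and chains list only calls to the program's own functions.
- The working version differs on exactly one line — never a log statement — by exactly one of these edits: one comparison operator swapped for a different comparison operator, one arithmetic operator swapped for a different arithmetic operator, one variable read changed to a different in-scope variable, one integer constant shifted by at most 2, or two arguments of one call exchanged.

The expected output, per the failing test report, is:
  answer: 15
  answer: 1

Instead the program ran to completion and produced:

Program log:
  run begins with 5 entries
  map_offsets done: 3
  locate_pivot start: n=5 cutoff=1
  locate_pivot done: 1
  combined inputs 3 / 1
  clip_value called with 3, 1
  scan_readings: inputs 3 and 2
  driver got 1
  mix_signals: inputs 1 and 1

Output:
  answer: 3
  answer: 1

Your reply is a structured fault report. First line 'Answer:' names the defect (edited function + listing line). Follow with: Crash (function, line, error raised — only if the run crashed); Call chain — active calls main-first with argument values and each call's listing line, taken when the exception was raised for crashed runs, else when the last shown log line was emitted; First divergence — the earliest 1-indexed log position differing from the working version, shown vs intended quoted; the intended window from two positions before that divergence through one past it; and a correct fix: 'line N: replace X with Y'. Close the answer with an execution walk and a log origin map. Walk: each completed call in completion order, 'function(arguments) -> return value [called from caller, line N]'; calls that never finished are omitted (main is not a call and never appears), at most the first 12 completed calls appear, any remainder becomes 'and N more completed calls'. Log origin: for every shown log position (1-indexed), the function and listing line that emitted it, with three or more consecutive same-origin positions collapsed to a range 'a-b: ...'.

Answer: the defect is in main at line 49.
Core observation: Log streams are identical — the defect surfaces only in the printed output.
Call chain: main -> mix_signals(1, 1) (called at line 48).
First divergence: there is none — every log position agrees.
Execution walk:
  map_offsets([1, 8, 2, -4, 3]) -> 3  [called from main, line 43]
  locate_pivot([1, 8, 2, -4, 3], 1) -> 1  [called from main, line 44]
  scan_readings(3, 2) -> 1  [called from clip_value, line 28]
  clip_value(3, 1) -> 1  [called from main, line 46]
  mix_signals(1, 1) -> 15  [called from main, line 48]
Log origins:
  1: logged in main at line 42
  2: logged in map_offsets at line 6
  3: logged in locate_pivot at line 10
  4: logged in locate_pivot at line 15
  5: logged in main at line 45
  6: logged in clip_value at line 25
  7: logged in scan_readings at line 19
  8: logged in main at line 47
  9: logged in mix_signals at line 31
A correct fix: line 49: replace `acc` with `step`.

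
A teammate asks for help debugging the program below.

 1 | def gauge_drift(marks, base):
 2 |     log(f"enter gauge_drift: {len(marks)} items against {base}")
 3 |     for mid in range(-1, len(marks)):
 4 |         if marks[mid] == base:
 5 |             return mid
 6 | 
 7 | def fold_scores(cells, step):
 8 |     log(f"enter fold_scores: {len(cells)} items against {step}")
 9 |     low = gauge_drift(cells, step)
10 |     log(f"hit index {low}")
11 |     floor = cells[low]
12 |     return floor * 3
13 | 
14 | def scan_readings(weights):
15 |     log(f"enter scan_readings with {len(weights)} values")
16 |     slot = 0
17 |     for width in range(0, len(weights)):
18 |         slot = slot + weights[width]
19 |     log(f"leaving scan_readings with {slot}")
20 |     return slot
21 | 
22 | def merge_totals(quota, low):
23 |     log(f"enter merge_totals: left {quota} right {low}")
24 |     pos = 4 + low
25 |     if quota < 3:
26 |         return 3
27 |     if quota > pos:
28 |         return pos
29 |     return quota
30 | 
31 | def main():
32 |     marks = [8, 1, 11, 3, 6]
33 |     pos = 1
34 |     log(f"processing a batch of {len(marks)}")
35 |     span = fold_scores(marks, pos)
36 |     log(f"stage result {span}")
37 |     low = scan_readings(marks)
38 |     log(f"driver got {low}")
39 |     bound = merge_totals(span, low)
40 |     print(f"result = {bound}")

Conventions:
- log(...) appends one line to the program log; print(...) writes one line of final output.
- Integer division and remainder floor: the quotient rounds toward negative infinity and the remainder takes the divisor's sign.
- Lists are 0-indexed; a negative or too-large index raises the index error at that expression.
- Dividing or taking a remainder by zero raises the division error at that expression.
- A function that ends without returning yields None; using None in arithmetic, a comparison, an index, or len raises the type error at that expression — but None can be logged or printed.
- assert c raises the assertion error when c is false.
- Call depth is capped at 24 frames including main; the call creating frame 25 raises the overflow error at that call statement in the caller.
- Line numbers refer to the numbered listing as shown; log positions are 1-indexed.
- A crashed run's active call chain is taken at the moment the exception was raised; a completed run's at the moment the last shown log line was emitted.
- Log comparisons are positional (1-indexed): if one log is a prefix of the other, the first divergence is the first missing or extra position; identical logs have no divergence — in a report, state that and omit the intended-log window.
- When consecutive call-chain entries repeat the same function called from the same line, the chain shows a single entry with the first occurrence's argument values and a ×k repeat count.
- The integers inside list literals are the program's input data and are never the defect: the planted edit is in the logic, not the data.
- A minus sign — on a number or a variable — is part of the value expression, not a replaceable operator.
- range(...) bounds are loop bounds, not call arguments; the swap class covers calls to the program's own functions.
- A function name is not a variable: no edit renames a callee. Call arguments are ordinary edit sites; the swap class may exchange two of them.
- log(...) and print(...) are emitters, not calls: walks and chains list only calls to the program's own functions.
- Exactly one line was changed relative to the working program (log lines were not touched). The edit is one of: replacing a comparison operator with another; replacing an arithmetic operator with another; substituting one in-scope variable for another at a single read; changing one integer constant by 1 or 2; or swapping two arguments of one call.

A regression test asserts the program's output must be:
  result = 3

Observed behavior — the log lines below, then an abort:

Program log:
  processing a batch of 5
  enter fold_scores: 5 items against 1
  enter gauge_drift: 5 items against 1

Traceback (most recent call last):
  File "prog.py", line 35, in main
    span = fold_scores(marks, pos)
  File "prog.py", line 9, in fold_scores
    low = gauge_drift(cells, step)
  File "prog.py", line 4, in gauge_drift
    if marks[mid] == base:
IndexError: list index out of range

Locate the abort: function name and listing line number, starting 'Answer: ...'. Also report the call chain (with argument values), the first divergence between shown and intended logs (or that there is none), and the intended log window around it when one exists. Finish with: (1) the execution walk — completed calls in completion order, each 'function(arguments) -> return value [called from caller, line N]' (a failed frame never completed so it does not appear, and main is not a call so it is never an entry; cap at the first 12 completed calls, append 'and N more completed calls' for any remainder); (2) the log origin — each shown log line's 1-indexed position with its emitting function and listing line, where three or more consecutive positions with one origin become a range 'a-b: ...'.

Answer: the error was raised in gauge_drift, line 4.
Key observation: The faulty run's log stops after 3 lines; the working version's next line would be 'hit index 1'.
Call chain: main -> fold_scores([8, 1, 11, 3, 6], 1) (called at line 35) -> gauge_drift([8, 1, 11, 3, 6], 1) (called at line 9).
First divergence: position 4; the shown log stops at 3 lines while the working version next logs 'hit index 1'.
Intended log window:
  2: enter fold_scores: 5 items against 1
  3: enter gauge_drift: 5 items against 1
  4: hit index 1
  5: stage result 3
Execution walk:
  (no call completed)
Log origins:
  1: from main, line 34
  2: from fold_scores, line 8
  3: from gauge_drift, line 2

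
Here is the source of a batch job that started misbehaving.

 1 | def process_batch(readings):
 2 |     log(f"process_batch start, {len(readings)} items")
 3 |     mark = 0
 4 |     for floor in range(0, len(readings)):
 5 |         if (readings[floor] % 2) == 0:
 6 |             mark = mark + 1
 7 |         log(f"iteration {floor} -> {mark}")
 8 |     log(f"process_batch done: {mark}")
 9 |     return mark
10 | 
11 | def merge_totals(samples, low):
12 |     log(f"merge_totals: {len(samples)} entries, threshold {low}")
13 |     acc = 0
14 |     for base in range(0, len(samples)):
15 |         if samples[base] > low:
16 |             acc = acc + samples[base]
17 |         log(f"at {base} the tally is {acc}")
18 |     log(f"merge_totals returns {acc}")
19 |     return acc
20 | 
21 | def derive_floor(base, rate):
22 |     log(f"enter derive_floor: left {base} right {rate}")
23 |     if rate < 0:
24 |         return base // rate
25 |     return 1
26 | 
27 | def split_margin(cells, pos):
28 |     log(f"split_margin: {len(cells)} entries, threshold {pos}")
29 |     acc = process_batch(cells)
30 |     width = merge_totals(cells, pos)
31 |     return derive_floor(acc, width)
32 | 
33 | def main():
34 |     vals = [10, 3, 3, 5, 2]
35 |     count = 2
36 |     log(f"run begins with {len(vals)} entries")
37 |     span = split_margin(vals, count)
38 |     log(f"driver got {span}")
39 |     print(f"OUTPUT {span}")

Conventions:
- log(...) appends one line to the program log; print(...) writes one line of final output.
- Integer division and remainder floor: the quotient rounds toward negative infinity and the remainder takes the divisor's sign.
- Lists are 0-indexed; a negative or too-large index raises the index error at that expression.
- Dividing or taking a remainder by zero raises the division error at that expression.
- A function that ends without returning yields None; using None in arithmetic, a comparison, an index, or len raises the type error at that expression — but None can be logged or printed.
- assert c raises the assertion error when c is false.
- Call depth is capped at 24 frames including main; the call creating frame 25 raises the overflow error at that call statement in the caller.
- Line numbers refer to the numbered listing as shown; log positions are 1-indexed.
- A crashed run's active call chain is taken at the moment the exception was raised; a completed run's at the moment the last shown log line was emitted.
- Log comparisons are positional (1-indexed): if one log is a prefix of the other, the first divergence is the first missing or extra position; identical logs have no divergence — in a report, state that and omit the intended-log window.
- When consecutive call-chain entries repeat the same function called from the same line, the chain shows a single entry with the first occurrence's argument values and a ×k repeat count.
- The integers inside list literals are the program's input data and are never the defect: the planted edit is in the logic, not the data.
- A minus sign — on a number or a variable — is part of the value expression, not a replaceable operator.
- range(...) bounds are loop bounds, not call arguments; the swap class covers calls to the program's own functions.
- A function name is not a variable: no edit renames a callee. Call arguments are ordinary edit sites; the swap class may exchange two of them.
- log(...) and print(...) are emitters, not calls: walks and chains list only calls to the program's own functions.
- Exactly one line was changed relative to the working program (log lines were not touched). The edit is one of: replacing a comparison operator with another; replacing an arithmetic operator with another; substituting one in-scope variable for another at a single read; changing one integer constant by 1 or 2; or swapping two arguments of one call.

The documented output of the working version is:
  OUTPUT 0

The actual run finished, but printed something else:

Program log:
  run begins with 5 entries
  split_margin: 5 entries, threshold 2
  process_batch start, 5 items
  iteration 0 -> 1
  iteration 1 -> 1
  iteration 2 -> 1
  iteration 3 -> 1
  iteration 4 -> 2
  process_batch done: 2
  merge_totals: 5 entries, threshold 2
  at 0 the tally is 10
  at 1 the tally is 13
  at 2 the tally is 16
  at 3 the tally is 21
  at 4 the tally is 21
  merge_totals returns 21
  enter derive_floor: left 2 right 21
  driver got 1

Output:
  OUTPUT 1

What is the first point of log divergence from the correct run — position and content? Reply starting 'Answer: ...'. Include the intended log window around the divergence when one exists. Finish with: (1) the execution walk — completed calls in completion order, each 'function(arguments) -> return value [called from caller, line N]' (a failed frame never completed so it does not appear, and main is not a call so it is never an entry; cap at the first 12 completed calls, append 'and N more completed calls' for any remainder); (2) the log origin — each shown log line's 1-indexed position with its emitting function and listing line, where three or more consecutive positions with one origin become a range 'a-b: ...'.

Answer: at position 18 the run shows 'driver got 1' where the working version logs 'driver got 0'.
Intended log window:
  16: merge_totals returns 21
  17: enter derive_floor: left 2 right 21
  18: driver got 0
Execution walk:
  process_batch([10, 3, 3, 5, 2]) -> 2  [called from split_margin, line 29]
  merge_totals([10, 3, 3, 5, 2], 2) -> 21  [called from split_margin, line 30]
  derive_floor(2, 21) -> 1  [called from split_margin, line 31]
  split_margin([10, 3, 3, 5, 2], 2) -> 1  [called from main, line 37]
Log origin:
  1: emitted by main (line 36)
  2: emitted by split_margin (line 28)
  3: emitted by process_batch (line 2)
  4-8: emitted by process_batch (line 7)
  9: emitted by process_batch (line 8)
  10: emitted by merge_totals (line 12)
  11-15: emitted by merge_totals (line 17)
  16: emitted by merge_totals (line 18)
  17: emitted by derive_floor (line 22)
  18: emitted by main (line 38)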